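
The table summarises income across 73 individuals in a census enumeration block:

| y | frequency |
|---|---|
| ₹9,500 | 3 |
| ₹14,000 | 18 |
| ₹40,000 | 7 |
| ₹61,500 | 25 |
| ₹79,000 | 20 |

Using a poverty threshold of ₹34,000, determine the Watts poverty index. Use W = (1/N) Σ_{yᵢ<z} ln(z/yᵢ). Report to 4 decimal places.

0.2712

Below the line: 3×₹9,500, 18×₹14,000 (q = 21 of N = 73).
Log shortfalls: ln(34000/9500) = 1.2751 (×3); ln(34000/14000) = 0.8873 (×18).
W = 19.796664 / 73 = 0.2712.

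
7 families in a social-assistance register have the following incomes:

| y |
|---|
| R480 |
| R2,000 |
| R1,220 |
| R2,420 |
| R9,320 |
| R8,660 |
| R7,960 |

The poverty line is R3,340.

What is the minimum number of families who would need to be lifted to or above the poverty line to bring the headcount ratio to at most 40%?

4 of the 7 families are poor, so H = 4/7 = 0.571.
A headcount ratio of at most 40% allows at most ⌊0.40 × 7⌋ = 2 poor families.
So at least 4 − 2 = 2 must be lifted.

2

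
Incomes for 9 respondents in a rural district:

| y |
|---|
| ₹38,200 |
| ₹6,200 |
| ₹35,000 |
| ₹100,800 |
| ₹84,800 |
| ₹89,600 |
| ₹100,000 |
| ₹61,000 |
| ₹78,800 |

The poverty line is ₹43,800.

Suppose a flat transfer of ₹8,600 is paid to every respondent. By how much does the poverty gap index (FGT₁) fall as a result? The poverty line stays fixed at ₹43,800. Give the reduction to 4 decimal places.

Before: below the line — ₹6,200, ₹35,000, ₹38,200; poverty gap index (FGT₁) = 0.131913.
After the ₹8,600 transfer: below the line — ₹14,800, ₹43,600; poverty gap index (FGT₁) = 0.074074.
Reduction = 0.131913 − 0.074074 = 0.0578.

0.0578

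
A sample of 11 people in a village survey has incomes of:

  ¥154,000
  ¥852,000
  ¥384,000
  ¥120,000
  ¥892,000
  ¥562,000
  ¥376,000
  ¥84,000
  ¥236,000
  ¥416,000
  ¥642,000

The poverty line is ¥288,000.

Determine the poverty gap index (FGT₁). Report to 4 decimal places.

Incomes under z: ¥84,000, ¥120,000, ¥154,000, ¥236,000 (q = 4 of N = 11).
Relative gaps: (288000−84000)/288000 = 0.7083; (288000−120000)/288000 = 0.5833; (288000−154000)/288000 = 0.4653; (288000−236000)/288000 = 0.1806.
Σ = 1.937500. Dividing by the full population N = 11 gives P₁ = 0.1761.

0.1761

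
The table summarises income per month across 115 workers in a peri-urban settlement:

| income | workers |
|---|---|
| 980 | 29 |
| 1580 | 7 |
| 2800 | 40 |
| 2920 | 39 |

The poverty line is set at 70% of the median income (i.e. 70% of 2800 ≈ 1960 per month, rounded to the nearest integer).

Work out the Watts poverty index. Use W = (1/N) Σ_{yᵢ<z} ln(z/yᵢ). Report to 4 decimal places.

0.1879

Below the line: 29×980, 7×1580 (q = 36 of N = 115).
ln(z/y) terms: ln(1960/980) = 0.6931 (×29); ln(1960/1580) = 0.2155 (×7).
W = 21.609906 / 115 = 0.1879.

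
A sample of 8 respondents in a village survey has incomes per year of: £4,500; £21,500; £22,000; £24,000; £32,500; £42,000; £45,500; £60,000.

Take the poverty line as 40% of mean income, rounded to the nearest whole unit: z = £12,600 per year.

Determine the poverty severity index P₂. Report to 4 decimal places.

0.0517

Below the line: £4,500 (q = 1 of N = 8).
Relative gaps: (12600−4500)/12600 = 0.6429.
Squared: 0.4133.
Sum = 0.413265; P₂ = 0.413265 / 8 = 0.0517.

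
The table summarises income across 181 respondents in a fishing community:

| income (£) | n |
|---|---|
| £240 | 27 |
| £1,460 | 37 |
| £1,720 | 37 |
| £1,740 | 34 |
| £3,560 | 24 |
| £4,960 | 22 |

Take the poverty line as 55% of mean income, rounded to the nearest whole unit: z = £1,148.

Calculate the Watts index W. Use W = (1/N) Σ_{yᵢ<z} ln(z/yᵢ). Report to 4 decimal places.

Poor units: 27×£240 (q = 27 of N = 181).
Log shortfalls: ln(1148/240) = 1.5651 (×27).
W = 42.258717 / 181 = 0.2335.

0.2335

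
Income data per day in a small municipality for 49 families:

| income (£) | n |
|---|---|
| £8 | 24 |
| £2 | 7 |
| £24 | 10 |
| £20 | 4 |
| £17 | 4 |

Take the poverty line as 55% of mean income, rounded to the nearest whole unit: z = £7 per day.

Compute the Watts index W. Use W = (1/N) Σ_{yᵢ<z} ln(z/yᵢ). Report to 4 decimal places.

0.1790

Below z: 7×£2 (q = 7 of N = 49).
Log shortfalls: ln(7/2) = 1.2528 (×7).
W = 8.769341 / 49 = 0.1790.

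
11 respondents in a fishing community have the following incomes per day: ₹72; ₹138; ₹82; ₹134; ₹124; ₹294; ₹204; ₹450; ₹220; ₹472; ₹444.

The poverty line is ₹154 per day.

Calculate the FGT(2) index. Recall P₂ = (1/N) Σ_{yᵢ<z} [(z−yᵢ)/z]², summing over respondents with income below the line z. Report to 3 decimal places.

0.052

Below the line: ₹72, ₹82, ₹124, ₹134, ₹138 (q = 5 of N = 11).
Normalized shortfalls: (154−72)/154 = 0.5325; (154−82)/154 = 0.4675; (154−124)/154 = 0.1948; (154−134)/154 = 0.1299; (154−138)/154 = 0.1039.
Squared: 0.2835; 0.2186; 0.0379; 0.0169; 0.0108.
Sum = 0.567718; P₂ = 0.567718 / 11 = 0.052.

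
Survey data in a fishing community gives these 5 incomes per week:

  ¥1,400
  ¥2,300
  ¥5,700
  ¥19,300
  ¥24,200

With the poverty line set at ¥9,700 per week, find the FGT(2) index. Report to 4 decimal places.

0.2968

Incomes under z: ¥1,400, ¥2,300, ¥5,700 (q = 3 of N = 5).
Gap ratios (z−y)/z: (9700−1400)/9700 = 0.8557; (9700−2300)/9700 = 0.7629; (9700−5700)/9700 = 0.4124.
Squared: 0.7322; 0.5820; 0.1700.
Sum = 1.484217; P₂ = 1.484217 / 5 = 0.2968.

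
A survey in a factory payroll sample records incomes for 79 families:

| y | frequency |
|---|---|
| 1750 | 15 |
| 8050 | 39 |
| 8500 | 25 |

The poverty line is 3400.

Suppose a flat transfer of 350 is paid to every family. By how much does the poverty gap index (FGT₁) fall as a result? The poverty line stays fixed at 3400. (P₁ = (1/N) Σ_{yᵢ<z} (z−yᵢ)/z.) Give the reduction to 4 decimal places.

0.0195

Before: below the line — 15×1750; poverty gap index (FGT₁) = 0.092144.
After the 350 transfer: below the line — 15×2100; poverty gap index (FGT₁) = 0.072599.
Reduction = 0.092144 − 0.072599 = 0.0195.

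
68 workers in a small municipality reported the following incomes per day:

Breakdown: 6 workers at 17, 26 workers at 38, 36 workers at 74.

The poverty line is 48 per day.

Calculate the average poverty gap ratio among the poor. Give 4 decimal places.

0.2904

Below z: 6×17, 26×38 (q = 32 of N = 68).
Shortfall ratios (z−y)/z: 0.6458 (×6), 0.2083 (×26); sum = 9.291667.
The income-gap ratio divides by q (the poor only): 9.291667 / 32 = 0.2904.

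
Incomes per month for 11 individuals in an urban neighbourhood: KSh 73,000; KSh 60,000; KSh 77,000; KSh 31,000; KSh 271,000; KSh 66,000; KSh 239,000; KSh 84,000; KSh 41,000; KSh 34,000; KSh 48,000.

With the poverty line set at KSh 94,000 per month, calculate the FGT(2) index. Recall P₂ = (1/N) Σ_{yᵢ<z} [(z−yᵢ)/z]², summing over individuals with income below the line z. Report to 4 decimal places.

Below z: KSh 31,000, KSh 34,000, KSh 41,000, KSh 48,000, KSh 60,000, KSh 66,000, KSh 73,000, KSh 77,000, KSh 84,000 (q = 9 of N = 11).
Normalized shortfalls: (94000−31000)/94000 = 0.6702; (94000−34000)/94000 = 0.6383; (94000−41000)/94000 = 0.5638; (94000−48000)/94000 = 0.4894; (94000−60000)/94000 = 0.3617; (94000−66000)/94000 = 0.2979; (94000−73000)/94000 = 0.2234; (94000−77000)/94000 = 0.1809; (94000−84000)/94000 = 0.1064.
Squared: 0.4492; 0.4074; 0.3179; 0.2395; 0.1308; 0.0887; 0.0499; 0.0327; 0.0113.
Sum = 1.727478; P₂ = 1.727478 / 11 = 0.1570.

0.1570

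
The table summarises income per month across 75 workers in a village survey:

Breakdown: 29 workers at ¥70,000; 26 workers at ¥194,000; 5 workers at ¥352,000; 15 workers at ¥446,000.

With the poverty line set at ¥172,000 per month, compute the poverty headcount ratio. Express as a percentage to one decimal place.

38.7%

29 of the 75 workers have income below ¥172,000.
H = 29/75 = 38.7%.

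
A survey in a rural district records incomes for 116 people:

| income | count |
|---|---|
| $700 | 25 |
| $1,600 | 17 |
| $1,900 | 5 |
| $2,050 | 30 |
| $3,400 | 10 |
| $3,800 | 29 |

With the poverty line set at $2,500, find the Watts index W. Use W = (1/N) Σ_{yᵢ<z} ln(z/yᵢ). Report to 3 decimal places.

Incomes under z: 25×$700, 17×$1,600, 5×$1,900, 30×$2,050 (q = 77 of N = 116).
Log shortfalls: ln(2500/700) = 1.2730 (×25); ln(2500/1600) = 0.4463 (×17); ln(2500/1900) = 0.2744 (×5); ln(2500/2050) = 0.1985 (×30).
W = 46.736735 / 116 = 0.403.

0.403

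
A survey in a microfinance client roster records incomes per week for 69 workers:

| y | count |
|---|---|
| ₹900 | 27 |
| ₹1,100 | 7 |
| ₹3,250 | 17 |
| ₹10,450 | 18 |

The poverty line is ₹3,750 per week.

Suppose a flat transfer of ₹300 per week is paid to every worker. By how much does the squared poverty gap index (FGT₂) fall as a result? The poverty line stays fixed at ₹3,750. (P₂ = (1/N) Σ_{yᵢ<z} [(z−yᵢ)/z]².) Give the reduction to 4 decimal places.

0.0596

Before: below the line — 27×₹900, 7×₹1,100, 17×₹3,250; squared poverty gap index (FGT₂) = 0.281059.
After the ₹300 transfer: below the line — 27×₹1,200, 7×₹1,400, 17×₹3,550; squared poverty gap index (FGT₂) = 0.221480.
Reduction = 0.281059 − 0.221480 = 0.0596.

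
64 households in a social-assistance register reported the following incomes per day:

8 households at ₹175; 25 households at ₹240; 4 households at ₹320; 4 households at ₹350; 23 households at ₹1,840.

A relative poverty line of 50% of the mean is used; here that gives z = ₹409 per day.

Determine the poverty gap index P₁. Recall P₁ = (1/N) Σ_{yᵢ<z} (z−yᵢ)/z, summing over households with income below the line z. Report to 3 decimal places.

Below the line: 8×₹175, 25×₹240, 4×₹320, 4×₹350 (q = 41 of N = 64).
Relative gaps: (409−175)/409 = 0.5721 (×8); (409−240)/409 = 0.4132 (×25); (409−320)/409 = 0.2176 (×4); (409−350)/409 = 0.1443 (×4).
Σ = 16.354523. Dividing by the full population N = 64 gives P₁ = 0.256.

0.256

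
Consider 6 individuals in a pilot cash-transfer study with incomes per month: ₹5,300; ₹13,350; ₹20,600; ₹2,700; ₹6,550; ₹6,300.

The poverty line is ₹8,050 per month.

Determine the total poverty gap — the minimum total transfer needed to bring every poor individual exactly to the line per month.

Incomes under z: ₹2,700, ₹5,300, ₹6,300, ₹6,550 (q = 4 of N = 6).
Individual gaps: 8050−2700 = 5350; 8050−5300 = 2750; 8050−6300 = 1750; 8050−6550 = 1500.
Aggregate gap = ₹11,350.

₹11,350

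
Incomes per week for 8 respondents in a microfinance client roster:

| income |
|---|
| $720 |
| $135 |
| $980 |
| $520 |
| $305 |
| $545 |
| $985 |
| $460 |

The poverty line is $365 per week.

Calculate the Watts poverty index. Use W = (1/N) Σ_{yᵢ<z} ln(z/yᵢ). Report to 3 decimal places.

Below the line: $135, $305 (q = 2 of N = 8).
Log gaps: ln(365/135) = 0.9946; ln(365/305) = 0.1796.
W = 1.174208 / 8 = 0.147.

0.147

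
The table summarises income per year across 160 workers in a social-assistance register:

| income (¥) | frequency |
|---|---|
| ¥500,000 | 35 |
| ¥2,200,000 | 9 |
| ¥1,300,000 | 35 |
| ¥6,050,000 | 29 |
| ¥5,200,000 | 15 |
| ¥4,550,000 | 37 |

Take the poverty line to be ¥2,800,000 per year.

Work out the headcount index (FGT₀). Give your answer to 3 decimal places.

0.494

79 of the 160 workers have income below ¥2,800,000.
H = 79/160 = 0.494.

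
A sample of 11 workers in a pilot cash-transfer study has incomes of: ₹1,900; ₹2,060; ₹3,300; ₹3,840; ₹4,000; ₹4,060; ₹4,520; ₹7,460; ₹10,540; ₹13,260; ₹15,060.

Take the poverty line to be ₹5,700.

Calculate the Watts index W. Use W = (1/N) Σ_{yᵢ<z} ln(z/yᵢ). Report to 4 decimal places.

0.3621

Below the line: ₹1,900, ₹2,060, ₹3,300, ₹3,840, ₹4,000, ₹4,060, ₹4,520 (q = 7 of N = 11).
ln(z/y) terms: ln(5700/1900) = 1.0986; ln(5700/2060) = 1.0178; ln(5700/3300) = 0.5465; ln(5700/3840) = 0.3950; ln(5700/4000) = 0.3542; ln(5700/4060) = 0.3393; ln(5700/4520) = 0.2320.
W = 3.983319 / 11 = 0.3621.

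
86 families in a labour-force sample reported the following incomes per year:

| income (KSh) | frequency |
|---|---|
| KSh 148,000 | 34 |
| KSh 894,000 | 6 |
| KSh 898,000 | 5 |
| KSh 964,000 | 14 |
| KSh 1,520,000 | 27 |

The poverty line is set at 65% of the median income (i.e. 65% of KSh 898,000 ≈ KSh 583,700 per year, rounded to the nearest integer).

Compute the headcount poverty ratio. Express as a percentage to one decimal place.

39.5%

34 of the 86 families have income below KSh 583,700.
H = 34/86 = 39.5%.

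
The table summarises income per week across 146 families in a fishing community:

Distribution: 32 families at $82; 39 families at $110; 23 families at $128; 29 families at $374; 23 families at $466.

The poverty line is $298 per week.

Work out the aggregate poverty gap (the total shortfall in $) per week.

$18,154

Incomes under z: 32×$82, 39×$110, 23×$128 (q = 94 of N = 146).
Individual gaps: 32×(298−82) = 6912; 39×(298−110) = 7332; 23×(298−128) = 3910.
Aggregate gap = $18,154.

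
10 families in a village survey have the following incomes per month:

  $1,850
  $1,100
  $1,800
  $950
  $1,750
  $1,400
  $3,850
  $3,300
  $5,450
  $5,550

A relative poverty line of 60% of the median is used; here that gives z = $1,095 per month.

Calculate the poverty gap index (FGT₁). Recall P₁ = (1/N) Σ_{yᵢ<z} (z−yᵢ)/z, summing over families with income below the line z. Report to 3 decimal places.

Poor units: $950 (q = 1 of N = 10).
Gap ratios (z−y)/z: (1095−950)/1095 = 0.1324.
Sum of shortfalls = 0.132420; P₁ averages over all N: 0.132420 / 10 = 0.013.

0.013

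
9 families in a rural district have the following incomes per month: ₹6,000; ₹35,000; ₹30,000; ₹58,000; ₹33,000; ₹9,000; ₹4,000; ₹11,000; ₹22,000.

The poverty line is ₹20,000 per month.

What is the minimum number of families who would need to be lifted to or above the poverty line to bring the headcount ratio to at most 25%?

2

Currently q = 4 of N = 9 are below the line (H = 0.444).
A headcount ratio of at most 25% allows at most ⌊0.25 × 9⌋ = 2 poor families.
So at least 4 − 2 = 2 must be lifted.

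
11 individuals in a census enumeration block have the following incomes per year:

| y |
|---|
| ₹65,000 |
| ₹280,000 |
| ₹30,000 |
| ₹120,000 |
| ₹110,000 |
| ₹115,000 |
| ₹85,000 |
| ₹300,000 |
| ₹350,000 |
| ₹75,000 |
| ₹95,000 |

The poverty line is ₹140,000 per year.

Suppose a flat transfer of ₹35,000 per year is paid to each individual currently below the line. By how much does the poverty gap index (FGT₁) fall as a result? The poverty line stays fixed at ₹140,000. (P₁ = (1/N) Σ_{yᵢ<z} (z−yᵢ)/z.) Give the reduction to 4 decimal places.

0.1623

Before: below the line — ₹30,000, ₹65,000, ₹75,000, ₹85,000, ₹95,000, ₹110,000, ₹115,000, ₹120,000; poverty gap index (FGT₁) = 0.275974.
After the ₹35,000 transfer: below the line — ₹65,000, ₹100,000, ₹110,000, ₹120,000, ₹130,000; poverty gap index (FGT₁) = 0.113636.
Reduction = 0.275974 − 0.113636 = 0.1623.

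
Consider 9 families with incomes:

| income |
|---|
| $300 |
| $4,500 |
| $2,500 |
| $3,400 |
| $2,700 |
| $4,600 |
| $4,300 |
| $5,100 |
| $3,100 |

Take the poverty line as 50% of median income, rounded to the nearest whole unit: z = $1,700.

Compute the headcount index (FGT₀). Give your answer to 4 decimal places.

0.1111

1 of the 9 families have income below $1,700.
H = 1/9 = 0.1111.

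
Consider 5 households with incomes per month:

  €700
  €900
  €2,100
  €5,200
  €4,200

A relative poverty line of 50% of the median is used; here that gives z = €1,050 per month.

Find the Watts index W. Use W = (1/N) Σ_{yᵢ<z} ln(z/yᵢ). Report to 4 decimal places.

Incomes under z: €700, €900 (q = 2 of N = 5).
Log shortfalls: ln(1050/700) = 0.4055; ln(1050/900) = 0.1542.
W = 0.559616 / 5 = 0.1119.

0.1119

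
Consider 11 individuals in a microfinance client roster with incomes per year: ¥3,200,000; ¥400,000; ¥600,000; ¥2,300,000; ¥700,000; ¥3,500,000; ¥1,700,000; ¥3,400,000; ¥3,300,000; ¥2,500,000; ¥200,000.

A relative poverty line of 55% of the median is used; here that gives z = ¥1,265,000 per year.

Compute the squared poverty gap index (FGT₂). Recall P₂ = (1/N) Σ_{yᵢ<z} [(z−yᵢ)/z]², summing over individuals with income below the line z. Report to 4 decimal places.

Incomes under z: ¥200,000, ¥400,000, ¥600,000, ¥700,000 (q = 4 of N = 11).
Shortfall ratios: (1265000−200000)/1265000 = 0.8419; (1265000−400000)/1265000 = 0.6838; (1265000−600000)/1265000 = 0.5257; (1265000−700000)/1265000 = 0.4466.
Squared: 0.7088; 0.4676; 0.2764; 0.1995.
Sum = 1.652205; P₂ = 1.652205 / 11 = 0.1502.

0.1502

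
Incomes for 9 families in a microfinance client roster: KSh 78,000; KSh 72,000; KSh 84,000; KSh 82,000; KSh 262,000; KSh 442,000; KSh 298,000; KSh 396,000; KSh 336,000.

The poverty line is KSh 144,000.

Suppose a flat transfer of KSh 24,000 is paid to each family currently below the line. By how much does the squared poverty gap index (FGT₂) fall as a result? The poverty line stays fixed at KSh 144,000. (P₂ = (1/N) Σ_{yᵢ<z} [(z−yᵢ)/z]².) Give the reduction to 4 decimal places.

Before: below the line — KSh 72,000, KSh 78,000, KSh 82,000, KSh 84,000; squared poverty gap index (FGT₂) = 0.091007.
After the KSh 24,000 transfer: below the line — KSh 96,000, KSh 102,000, KSh 106,000, KSh 108,000; squared poverty gap index (FGT₂) = 0.036480.
Reduction = 0.091007 − 0.036480 = 0.0545.

0.0545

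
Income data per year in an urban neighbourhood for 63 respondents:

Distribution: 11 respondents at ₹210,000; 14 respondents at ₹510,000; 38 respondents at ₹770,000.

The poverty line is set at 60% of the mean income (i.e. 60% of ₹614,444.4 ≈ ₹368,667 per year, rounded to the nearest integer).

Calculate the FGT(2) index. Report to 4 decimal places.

Below z: 11×₹210,000 (q = 11 of N = 63).
Relative gaps: (368667−210000)/368667 = 0.4304 (×11).
Squared: 0.1852 (×11).
Sum = 2.037499; P₂ = 2.037499 / 63 = 0.0323.

0.0323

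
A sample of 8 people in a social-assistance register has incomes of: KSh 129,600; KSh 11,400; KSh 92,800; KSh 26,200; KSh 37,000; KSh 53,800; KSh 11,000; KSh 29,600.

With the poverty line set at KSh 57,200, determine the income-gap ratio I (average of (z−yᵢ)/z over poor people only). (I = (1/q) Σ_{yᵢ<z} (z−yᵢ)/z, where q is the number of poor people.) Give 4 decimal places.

Below z: KSh 11,000, KSh 11,400, KSh 26,200, KSh 29,600, KSh 37,000, KSh 53,800 (q = 6 of N = 8).
Relative gaps: 0.8077, 0.8007, 0.5420, 0.4825, 0.3531, 0.0594; sum = 3.045455.
The income-gap ratio divides by q (the poor only): 3.045455 / 6 = 0.5076.

0.5076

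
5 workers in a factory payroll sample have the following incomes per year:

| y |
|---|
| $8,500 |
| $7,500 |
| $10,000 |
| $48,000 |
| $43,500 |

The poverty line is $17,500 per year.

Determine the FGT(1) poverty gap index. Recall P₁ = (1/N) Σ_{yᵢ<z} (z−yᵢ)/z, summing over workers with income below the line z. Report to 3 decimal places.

0.303

Below the line: $7,500, $8,500, $10,000 (q = 3 of N = 5).
Gap ratios (z−y)/z: (17500−7500)/17500 = 0.5714; (17500−8500)/17500 = 0.5143; (17500−10000)/17500 = 0.4286.
Σ = 1.514286. Dividing by the full population N = 5 gives P₁ = 0.303.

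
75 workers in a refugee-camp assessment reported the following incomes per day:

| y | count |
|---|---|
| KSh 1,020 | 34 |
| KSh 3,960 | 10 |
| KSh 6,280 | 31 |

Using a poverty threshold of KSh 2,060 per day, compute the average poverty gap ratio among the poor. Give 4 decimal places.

0.5049

Below the line: 34×KSh 1,020 (q = 34 of N = 75).
Shortfall ratios (z−y)/z: 0.5049 (×34); sum = 17.165049.
I averages over the q = 34 poor units only: 17.165049 / 34 = 0.5049.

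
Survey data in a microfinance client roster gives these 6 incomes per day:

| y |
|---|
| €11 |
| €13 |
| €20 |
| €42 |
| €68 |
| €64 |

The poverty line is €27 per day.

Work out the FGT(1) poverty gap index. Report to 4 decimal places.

Below the line: €11, €13, €20 (q = 3 of N = 6).
Shortfall ratios: (27−11)/27 = 0.5926; (27−13)/27 = 0.5185; (27−20)/27 = 0.2593.
Σ = 1.370370. Dividing by the full population N = 6 gives P₁ = 0.2284.

0.2284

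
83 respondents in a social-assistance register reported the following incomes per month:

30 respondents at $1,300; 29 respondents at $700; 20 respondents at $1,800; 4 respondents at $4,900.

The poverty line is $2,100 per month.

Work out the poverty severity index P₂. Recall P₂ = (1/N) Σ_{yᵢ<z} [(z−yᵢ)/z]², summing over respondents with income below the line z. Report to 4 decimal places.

Incomes under z: 29×$700, 30×$1,300, 20×$1,800 (q = 79 of N = 83).
Shortfall ratios: (2100−700)/2100 = 0.6667 (×29); (2100−1300)/2100 = 0.3810 (×30); (2100−1800)/2100 = 0.1429 (×20).
Squared: 0.4444 (×29); 0.1451 (×30); 0.0204 (×20).
Sum = 17.650794; P₂ = 17.650794 / 83 = 0.2127.

0.2127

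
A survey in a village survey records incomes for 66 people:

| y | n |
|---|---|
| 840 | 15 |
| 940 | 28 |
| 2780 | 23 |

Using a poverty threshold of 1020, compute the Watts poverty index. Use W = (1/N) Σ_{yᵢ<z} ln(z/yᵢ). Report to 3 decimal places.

0.079

Below the line: 15×840, 28×940 (q = 43 of N = 66).
Log shortfalls: ln(1020/840) = 0.1942 (×15); ln(1020/940) = 0.0817 (×28).
W = 5.199325 / 66 = 0.079.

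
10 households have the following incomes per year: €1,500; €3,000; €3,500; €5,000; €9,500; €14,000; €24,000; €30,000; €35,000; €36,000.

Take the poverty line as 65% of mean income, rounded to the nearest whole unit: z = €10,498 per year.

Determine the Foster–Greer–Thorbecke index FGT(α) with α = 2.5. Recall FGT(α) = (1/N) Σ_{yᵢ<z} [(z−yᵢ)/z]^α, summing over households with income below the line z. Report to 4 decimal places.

0.1675

Poor units: €1,500, €3,000, €3,500, €5,000, €9,500 (q = 5 of N = 10).
Relative gaps: (10498−1500)/10498 = 0.8571; (10498−3000)/10498 = 0.7142; (10498−3500)/10498 = 0.6666; (10498−5000)/10498 = 0.5237; (10498−9500)/10498 = 0.0951.
Raised to α = 2.5: 0.68014; 0.43112; 0.36280; 0.19849; 0.00279.
Sum = 1.675340; FGT(2.5) = 1.675340 / 10 = 0.1675.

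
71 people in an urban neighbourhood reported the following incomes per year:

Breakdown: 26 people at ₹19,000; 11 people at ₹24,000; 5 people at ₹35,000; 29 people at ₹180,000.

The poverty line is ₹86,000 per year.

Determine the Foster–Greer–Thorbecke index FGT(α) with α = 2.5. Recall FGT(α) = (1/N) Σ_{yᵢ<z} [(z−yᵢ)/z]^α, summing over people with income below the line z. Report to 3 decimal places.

Poor units: 26×₹19,000, 11×₹24,000, 5×₹35,000 (q = 42 of N = 71).
Shortfall ratios: (86000−19000)/86000 = 0.7791 (×26); (86000−24000)/86000 = 0.7209 (×11); (86000−35000)/86000 = 0.5930 (×5).
Raised to α = 2.5: 0.53572 (×26); 0.44130 (×11); 0.27082 (×5).
Sum = 20.137203; FGT(2.5) = 20.137203 / 71 = 0.284.

0.284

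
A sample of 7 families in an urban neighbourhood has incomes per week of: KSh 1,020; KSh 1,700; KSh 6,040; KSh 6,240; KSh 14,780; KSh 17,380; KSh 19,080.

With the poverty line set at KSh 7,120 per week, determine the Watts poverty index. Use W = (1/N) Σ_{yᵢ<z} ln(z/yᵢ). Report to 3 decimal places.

0.525

Poor units: KSh 1,020, KSh 1,700, KSh 6,040, KSh 6,240 (q = 4 of N = 7).
ln(z/y) terms: ln(7120/1020) = 1.9431; ln(7120/1700) = 1.4323; ln(7120/6040) = 0.1645; ln(7120/6240) = 0.1319.
W = 3.671816 / 7 = 0.525.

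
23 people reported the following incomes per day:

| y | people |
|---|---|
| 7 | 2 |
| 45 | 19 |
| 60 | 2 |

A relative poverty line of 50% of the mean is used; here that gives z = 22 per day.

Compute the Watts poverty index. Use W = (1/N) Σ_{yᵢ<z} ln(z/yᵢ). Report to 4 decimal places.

0.0996

Incomes under z: 2×7 (q = 2 of N = 23).
ln(z/y) terms: ln(22/7) = 1.1451 (×2).
W = 2.290265 / 23 = 0.0996.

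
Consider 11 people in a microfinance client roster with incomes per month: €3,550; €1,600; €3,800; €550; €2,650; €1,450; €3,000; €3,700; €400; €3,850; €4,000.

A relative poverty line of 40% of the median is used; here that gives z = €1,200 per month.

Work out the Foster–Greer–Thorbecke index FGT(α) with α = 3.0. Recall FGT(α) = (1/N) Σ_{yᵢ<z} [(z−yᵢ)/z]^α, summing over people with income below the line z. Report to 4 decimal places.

0.0414

Incomes under z: €400, €550 (q = 2 of N = 11).
Relative gaps: (1200−400)/1200 = 0.6667; (1200−550)/1200 = 0.5417.
Raised to α = 3.0: 0.29630; 0.15893.
Sum = 0.455223; FGT(3.0) = 0.455223 / 11 = 0.0414.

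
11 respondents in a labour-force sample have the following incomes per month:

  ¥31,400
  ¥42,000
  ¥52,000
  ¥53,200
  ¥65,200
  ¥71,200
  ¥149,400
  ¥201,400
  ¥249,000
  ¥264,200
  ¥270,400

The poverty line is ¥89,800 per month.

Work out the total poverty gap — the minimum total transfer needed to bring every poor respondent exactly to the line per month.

¥223,800

Incomes under z: ¥31,400, ¥42,000, ¥52,000, ¥53,200, ¥65,200, ¥71,200 (q = 6 of N = 11).
Individual gaps: 89800−31400 = 58400; 89800−42000 = 47800; 89800−52000 = 37800; 89800−53200 = 36600; 89800−65200 = 24600; 89800−71200 = 18600.
Aggregate gap = ¥223,800.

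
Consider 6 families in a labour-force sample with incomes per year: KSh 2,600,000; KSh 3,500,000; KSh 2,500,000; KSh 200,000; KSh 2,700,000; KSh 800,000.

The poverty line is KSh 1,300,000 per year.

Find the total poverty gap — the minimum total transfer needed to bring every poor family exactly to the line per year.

Below z: KSh 200,000, KSh 800,000 (q = 2 of N = 6).
Individual gaps: 1300000−200000 = 1100000; 1300000−800000 = 500000.
Aggregate gap = KSh 1,600,000.

KSh 1,600,000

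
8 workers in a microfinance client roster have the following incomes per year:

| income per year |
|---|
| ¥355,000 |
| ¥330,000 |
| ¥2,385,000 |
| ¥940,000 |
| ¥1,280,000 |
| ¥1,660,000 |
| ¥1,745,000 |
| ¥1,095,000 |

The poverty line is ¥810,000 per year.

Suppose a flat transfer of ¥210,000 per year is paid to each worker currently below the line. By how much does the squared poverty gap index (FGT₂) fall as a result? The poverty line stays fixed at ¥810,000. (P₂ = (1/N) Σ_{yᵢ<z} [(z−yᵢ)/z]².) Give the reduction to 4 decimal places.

Before: below the line — ¥330,000, ¥355,000; squared poverty gap index (FGT₂) = 0.083338.
After the ¥210,000 transfer: below the line — ¥540,000, ¥565,000; squared poverty gap index (FGT₂) = 0.025325.
Reduction = 0.083338 − 0.025325 = 0.0580.

0.0580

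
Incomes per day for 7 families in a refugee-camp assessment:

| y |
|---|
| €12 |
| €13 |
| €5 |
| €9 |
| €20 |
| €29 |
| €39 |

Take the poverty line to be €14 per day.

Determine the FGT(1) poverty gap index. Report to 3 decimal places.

Below z: €5, €9, €12, €13 (q = 4 of N = 7).
Normalized shortfalls: (14−5)/14 = 0.6429; (14−9)/14 = 0.3571; (14−12)/14 = 0.1429; (14−13)/14 = 0.0714.
Sum of shortfalls = 1.214286; P₁ averages over all N: 1.214286 / 7 = 0.173.

0.173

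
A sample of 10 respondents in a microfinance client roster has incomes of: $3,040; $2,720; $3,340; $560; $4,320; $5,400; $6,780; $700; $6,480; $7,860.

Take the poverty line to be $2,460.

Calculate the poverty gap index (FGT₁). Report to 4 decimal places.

Below the line: $560, $700 (q = 2 of N = 10).
Gap ratios (z−y)/z: (2460−560)/2460 = 0.7724; (2460−700)/2460 = 0.7154.
Sum of shortfalls = 1.487805; P₁ averages over all N: 1.487805 / 10 = 0.1488.

0.1488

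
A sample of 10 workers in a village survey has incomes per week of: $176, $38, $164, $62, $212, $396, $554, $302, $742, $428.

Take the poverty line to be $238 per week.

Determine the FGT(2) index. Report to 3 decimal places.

Below z: $38, $62, $164, $176, $212 (q = 5 of N = 10).
Relative gaps: (238−38)/238 = 0.8403; (238−62)/238 = 0.7395; (238−164)/238 = 0.3109; (238−176)/238 = 0.2605; (238−212)/238 = 0.1092.
Squared: 0.7062; 0.5469; 0.0967; 0.0679; 0.0119.
Sum = 1.429489; P₂ = 1.429489 / 10 = 0.143.

0.143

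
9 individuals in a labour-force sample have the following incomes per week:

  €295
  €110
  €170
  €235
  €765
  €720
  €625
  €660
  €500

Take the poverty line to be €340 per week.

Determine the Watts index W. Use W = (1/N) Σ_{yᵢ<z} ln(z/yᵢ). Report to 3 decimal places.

Incomes under z: €110, €170, €235, €295 (q = 4 of N = 9).
Log gaps: ln(340/110) = 1.1285; ln(340/170) = 0.6931; ln(340/235) = 0.3694; ln(340/295) = 0.1420.
W = 2.332943 / 9 = 0.259.

0.259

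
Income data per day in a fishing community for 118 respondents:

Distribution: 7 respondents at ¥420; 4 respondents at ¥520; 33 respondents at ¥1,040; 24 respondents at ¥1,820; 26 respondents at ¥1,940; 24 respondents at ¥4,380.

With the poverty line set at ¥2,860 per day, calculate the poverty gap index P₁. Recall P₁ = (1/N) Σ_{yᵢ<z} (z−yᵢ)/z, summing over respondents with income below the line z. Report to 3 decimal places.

Below the line: 7×¥420, 4×¥520, 33×¥1,040, 24×¥1,820, 26×¥1,940 (q = 94 of N = 118).
Shortfall ratios: (2860−420)/2860 = 0.8531 (×7); (2860−520)/2860 = 0.8182 (×4); (2860−1040)/2860 = 0.6364 (×33); (2860−1820)/2860 = 0.3636 (×24); (2860−1940)/2860 = 0.3217 (×26).
Sum of shortfalls = 47.335664; P₁ averages over all N: 47.335664 / 118 = 0.401.

0.401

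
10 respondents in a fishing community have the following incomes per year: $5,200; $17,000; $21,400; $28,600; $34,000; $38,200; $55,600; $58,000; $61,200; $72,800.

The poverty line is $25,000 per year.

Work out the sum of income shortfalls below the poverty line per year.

Below the line: $5,200, $17,000, $21,400 (q = 3 of N = 10).
Individual gaps: 25000−5200 = 19800; 25000−17000 = 8000; 25000−21400 = 3600.
Aggregate gap = $31,400.

$31,400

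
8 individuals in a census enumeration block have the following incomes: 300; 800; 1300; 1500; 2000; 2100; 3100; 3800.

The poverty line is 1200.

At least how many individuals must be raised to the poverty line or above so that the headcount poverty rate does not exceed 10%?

2

Currently q = 2 of N = 8 are below the line (H = 0.250).
A headcount ratio of at most 10% allows at most ⌊0.10 × 8⌋ = 0 poor individuals.
So at least 2 − 0 = 2 must be lifted.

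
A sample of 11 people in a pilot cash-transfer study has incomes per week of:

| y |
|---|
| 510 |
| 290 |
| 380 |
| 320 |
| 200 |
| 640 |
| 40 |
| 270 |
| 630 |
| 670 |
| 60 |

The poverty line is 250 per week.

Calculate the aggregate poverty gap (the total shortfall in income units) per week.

Poor units: 40, 60, 200 (q = 3 of N = 11).
Individual gaps: 250−40 = 210; 250−60 = 190; 250−200 = 50.
Aggregate gap = 450.

450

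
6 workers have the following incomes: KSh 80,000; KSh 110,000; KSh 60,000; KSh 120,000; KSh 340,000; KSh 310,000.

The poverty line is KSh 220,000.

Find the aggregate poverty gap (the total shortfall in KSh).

Incomes under z: KSh 60,000, KSh 80,000, KSh 110,000, KSh 120,000 (q = 4 of N = 6).
Individual gaps: 220000−60000 = 160000; 220000−80000 = 140000; 220000−110000 = 110000; 220000−120000 = 100000.
Aggregate gap = KSh 510,000.

KSh 510,000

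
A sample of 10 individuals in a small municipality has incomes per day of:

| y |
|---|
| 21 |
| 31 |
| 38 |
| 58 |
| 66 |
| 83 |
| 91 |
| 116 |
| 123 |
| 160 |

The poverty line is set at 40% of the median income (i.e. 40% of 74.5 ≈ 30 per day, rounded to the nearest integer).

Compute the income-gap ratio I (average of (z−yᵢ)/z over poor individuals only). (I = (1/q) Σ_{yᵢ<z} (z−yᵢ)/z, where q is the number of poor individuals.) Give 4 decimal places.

0.3000

Incomes under z: 21 (q = 1 of N = 10).
Shortfall ratios (z−y)/z: 0.3000; sum = 0.300000.
I averages over the q = 1 poor units only: 0.300000 / 1 = 0.3000.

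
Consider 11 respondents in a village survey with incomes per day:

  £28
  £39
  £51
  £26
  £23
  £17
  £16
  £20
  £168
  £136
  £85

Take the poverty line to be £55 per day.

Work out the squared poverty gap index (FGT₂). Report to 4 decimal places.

0.2121

Below the line: £16, £17, £20, £23, £26, £28, £39, £51 (q = 8 of N = 11).
Shortfall ratios: (55−16)/55 = 0.7091; (55−17)/55 = 0.6909; (55−20)/55 = 0.6364; (55−23)/55 = 0.5818; (55−26)/55 = 0.5273; (55−28)/55 = 0.4909; (55−39)/55 = 0.2909; (55−51)/55 = 0.0727.
Squared: 0.5028; 0.4774; 0.4050; 0.3385; 0.2780; 0.2410; 0.0846; 0.0053.
Sum = 2.332562; P₂ = 2.332562 / 11 = 0.2121.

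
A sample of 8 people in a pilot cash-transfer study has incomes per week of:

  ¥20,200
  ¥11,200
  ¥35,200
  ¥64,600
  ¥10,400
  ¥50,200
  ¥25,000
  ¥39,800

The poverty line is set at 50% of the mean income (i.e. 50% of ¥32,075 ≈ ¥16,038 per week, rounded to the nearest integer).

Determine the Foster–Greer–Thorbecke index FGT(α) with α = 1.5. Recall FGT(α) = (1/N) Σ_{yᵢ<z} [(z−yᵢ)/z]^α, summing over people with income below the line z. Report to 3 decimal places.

Below z: ¥10,400, ¥11,200 (q = 2 of N = 8).
Shortfall ratios: (16038−10400)/16038 = 0.3515; (16038−11200)/16038 = 0.3017.
Raised to α = 1.5: 0.20843; 0.16568.
Sum = 0.374112; FGT(1.5) = 0.374112 / 8 = 0.047.

0.047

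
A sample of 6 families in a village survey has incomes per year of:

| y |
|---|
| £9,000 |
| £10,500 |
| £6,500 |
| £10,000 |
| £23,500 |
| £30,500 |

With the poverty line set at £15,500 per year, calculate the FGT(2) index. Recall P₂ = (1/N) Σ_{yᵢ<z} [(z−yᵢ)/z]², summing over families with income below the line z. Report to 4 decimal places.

Below z: £6,500, £9,000, £10,000, £10,500 (q = 4 of N = 6).
Gap ratios (z−y)/z: (15500−6500)/15500 = 0.5806; (15500−9000)/15500 = 0.4194; (15500−10000)/15500 = 0.3548; (15500−10500)/15500 = 0.3226.
Squared: 0.3371; 0.1759; 0.1259; 0.1041.
Sum = 0.742976; P₂ = 0.742976 / 6 = 0.1238.

0.1238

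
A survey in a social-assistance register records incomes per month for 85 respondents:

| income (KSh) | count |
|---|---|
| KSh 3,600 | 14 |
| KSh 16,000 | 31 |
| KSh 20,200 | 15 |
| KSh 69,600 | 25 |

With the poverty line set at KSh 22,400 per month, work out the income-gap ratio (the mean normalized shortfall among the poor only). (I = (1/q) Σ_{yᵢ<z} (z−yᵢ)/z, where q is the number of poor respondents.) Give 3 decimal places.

Below z: 14×KSh 3,600, 31×KSh 16,000, 15×KSh 20,200 (q = 60 of N = 85).
Relative gaps: 0.8393 (×14), 0.2857 (×31), 0.0982 (×15); sum = 22.080357.
The income-gap ratio divides by q (the poor only): 22.080357 / 60 = 0.368.

0.368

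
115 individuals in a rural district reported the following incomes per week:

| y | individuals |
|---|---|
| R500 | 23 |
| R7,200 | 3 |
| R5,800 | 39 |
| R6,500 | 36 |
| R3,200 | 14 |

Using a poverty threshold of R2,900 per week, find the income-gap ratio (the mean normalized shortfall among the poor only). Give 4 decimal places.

Below the line: 23×R500 (q = 23 of N = 115).
Shortfall ratios (z−y)/z: 0.8276 (×23); sum = 19.034483.
The income-gap ratio divides by q (the poor only): 19.034483 / 23 = 0.8276.

0.8276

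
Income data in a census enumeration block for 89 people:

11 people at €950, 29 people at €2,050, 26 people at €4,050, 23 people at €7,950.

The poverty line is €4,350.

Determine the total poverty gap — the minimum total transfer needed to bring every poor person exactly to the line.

Poor units: 11×€950, 29×€2,050, 26×€4,050 (q = 66 of N = 89).
Individual gaps: 11×(4350−950) = 37400; 29×(4350−2050) = 66700; 26×(4350−4050) = 7800.
Aggregate gap = €111,900.

€111,900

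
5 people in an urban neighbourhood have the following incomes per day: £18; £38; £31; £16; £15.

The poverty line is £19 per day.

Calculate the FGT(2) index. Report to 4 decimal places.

Below the line: £15, £16, £18 (q = 3 of N = 5).
Shortfall ratios: (19−15)/19 = 0.2105; (19−16)/19 = 0.1579; (19−18)/19 = 0.0526.
Squared: 0.0443; 0.0249; 0.0028.
Sum = 0.072022; P₂ = 0.072022 / 5 = 0.0144.

0.0144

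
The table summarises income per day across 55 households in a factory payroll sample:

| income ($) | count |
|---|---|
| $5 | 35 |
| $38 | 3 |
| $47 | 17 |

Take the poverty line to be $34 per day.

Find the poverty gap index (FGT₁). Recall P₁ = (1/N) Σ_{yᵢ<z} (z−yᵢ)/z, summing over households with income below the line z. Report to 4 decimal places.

0.5428

Poor units: 35×$5 (q = 35 of N = 55).
Shortfall ratios: (34−5)/34 = 0.8529 (×35).
Σ = 29.852941. Dividing by the full population N = 55 gives P₁ = 0.5428.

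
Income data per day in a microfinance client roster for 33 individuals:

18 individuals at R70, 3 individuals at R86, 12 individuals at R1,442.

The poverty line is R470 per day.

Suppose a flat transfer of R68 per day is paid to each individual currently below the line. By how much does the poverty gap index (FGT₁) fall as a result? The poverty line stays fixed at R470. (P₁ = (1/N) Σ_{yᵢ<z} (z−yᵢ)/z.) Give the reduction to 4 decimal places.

Before: below the line — 18×R70, 3×R86; poverty gap index (FGT₁) = 0.538491.
After the R68 transfer: below the line — 18×R138, 3×R154; poverty gap index (FGT₁) = 0.446422.
Reduction = 0.538491 − 0.446422 = 0.0921.

0.0921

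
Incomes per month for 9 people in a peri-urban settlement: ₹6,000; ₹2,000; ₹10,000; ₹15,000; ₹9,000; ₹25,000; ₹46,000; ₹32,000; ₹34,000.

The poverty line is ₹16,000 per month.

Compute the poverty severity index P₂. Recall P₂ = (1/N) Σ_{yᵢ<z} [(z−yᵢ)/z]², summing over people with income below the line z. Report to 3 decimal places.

0.166

Incomes under z: ₹2,000, ₹6,000, ₹9,000, ₹10,000, ₹15,000 (q = 5 of N = 9).
Relative gaps: (16000−2000)/16000 = 0.8750; (16000−6000)/16000 = 0.6250; (16000−9000)/16000 = 0.4375; (16000−10000)/16000 = 0.3750; (16000−15000)/16000 = 0.0625.
Squared: 0.7656; 0.3906; 0.1914; 0.1406; 0.0039.
Sum = 1.492188; P₂ = 1.492188 / 9 = 0.166.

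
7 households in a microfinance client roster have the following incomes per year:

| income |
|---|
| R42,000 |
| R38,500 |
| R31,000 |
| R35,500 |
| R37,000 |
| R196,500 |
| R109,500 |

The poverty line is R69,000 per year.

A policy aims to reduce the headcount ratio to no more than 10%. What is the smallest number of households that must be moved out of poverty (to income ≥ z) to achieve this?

5 of the 7 households are poor, so H = 5/7 = 0.714.
A headcount ratio of at most 10% allows at most ⌊0.10 × 7⌋ = 0 poor households.
So at least 5 − 0 = 5 must be lifted.

5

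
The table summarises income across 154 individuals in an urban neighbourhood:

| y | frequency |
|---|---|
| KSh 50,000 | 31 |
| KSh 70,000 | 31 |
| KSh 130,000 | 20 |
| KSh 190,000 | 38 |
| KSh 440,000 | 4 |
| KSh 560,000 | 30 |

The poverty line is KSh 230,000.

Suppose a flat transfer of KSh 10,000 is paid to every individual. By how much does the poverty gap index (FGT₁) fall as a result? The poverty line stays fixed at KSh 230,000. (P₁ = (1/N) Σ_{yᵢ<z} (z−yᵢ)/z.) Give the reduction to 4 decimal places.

Before: below the line — 31×KSh 50,000, 31×KSh 70,000, 20×KSh 130,000, 38×KSh 190,000; poverty gap index (FGT₁) = 0.396951.
After the KSh 10,000 transfer: below the line — 31×KSh 60,000, 31×KSh 80,000, 20×KSh 140,000, 38×KSh 200,000; poverty gap index (FGT₁) = 0.363072.
Reduction = 0.396951 − 0.363072 = 0.0339.

0.0339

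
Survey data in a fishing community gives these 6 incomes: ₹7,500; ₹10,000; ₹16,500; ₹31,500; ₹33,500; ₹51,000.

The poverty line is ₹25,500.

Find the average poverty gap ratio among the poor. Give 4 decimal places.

0.5556

Below z: ₹7,500, ₹10,000, ₹16,500 (q = 3 of N = 6).
Relative gaps: 0.7059, 0.6078, 0.3529; sum = 1.666667.
I averages over the q = 3 poor units only: 1.666667 / 3 = 0.5556.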